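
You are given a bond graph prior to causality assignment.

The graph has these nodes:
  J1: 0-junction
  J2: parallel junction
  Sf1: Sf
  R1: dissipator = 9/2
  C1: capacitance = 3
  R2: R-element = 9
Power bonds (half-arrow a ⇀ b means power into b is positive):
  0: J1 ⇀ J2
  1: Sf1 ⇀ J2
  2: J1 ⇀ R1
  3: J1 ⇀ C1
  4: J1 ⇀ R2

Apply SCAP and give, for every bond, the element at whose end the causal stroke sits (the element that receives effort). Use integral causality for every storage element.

β0 |J2
β1 |Sf1
β2 |R1
β3 |J1
β4 |R2

#1 |Sf1  (Sf1: flow source, stroke at near end)
#0 |J2  (J2: last free bond brings effort in)
#3 |J1  (C1: C, integral causality)
#2 |R1  (common-e at J1 fixed by 3)
#4 |R2  (common-e at J1 fixed by 3)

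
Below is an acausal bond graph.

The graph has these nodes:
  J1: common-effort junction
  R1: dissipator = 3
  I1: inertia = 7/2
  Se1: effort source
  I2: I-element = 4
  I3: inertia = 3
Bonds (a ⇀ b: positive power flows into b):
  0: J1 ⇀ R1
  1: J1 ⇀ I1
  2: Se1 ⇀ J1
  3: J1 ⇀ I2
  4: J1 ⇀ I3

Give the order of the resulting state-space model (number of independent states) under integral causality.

3  (I1, I2, I3 all integral)

#2 stroke→J1  (source Se1 imposes e)
#0 stroke→R1  (0-jn J1 has e-setter on 2)
#1 stroke→I1  (J1: bond 2 brought effort, rest push out)
#3 stroke→I2  (J1: bond 2 brought effort, rest push out)
#4 stroke→I3  (common-e at J1 fixed by 2)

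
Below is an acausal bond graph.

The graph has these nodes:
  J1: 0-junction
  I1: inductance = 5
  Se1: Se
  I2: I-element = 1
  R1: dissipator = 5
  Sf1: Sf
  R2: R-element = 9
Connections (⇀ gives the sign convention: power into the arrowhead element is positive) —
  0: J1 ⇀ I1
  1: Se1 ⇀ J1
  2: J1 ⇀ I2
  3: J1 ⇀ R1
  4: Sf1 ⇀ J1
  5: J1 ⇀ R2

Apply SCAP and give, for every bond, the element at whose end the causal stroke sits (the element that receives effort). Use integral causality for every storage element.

#0 stroke at I1
#1 stroke at J1
#2 stroke at I2
#3 stroke at R1
#4 stroke at Sf1
#5 stroke at R2

b1 stroke at J1  (source Se1 imposes e)
b4 stroke at Sf1  (Sf1 (Sf) sets flow on bond)
b0 stroke at I1  (0-jn J1 has e-setter on 1)
b2 stroke at I2  (J1 effort already set via bond 1)
b3 stroke at R1  (J1: bond 1 brought effort, rest push out)
b5 stroke at R2  (J1 effort already set via bond 1)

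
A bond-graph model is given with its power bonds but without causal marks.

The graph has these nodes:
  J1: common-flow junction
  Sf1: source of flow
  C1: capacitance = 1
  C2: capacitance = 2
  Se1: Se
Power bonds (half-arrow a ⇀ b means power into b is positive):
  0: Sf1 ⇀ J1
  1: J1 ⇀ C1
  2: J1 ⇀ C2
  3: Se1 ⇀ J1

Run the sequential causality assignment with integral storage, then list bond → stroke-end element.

#0 |Sf1
#1 |J1
#2 |J1
#3 |J1

#0 stroke→Sf1  (Sf1: flow source, stroke at near end)
#3 stroke→J1  (Se1: effort source, stroke at far end)
#1 stroke→J1  (J1 flow already set via bond 0)
#2 stroke→J1  (J1 flow already set via bond 0)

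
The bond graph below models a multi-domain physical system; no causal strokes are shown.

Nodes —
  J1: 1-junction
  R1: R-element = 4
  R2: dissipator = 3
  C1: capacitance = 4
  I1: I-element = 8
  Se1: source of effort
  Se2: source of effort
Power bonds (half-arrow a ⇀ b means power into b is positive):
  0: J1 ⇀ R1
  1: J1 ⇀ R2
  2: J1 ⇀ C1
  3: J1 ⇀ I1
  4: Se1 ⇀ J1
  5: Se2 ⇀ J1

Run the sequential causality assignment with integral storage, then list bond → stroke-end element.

bond 4 |J1  (source Se1 imposes e)
bond 5 |J1  (source Se2 imposes e)
bond 2 |J1  (C1: C, integral causality)
bond 3 |I1  (I1 outputs flow p/I1)
bond 0 |J1  (1-jn J1 has f-setter on 3)
bond 1 |J1  (J1 flow already set via bond 3)

#0 stroke→J1
#1 stroke→J1
#2 stroke→J1
#3 stroke→I1
#4 stroke→J1
#5 stroke→J1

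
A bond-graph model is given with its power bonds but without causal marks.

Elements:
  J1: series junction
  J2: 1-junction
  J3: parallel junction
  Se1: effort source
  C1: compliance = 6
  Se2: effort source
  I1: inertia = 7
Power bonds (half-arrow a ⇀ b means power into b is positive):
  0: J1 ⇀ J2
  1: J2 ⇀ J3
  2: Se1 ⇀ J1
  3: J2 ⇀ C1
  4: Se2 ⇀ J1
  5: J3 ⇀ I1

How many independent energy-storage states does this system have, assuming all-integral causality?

bond 2 stroke→J1  (source Se1 imposes e)
bond 4 stroke→J1  (Se2 (Se) sets effort on bond)
bond 0 stroke→J2  (closing 1-jn rule on J1)
bond 3 stroke→J2  (C1: C, integral causality)
bond 1 stroke→J3  (J2 needs exactly one f-in)
bond 5 stroke→I1  (common-e at J3 fixed by 1)

2  (C1, I1 all integral)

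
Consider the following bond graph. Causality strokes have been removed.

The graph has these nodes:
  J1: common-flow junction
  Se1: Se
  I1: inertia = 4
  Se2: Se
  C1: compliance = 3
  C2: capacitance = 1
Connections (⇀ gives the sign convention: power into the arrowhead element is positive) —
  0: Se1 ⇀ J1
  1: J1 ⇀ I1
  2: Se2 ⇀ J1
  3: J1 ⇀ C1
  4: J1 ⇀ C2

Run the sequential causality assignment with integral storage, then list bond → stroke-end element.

b0 →J1  (Se1 (Se) sets effort on bond)
b2 →J1  (source Se2 imposes e)
b1 →I1  (I1 integral (f out))
b3 →J1  (1-jn J1 has f-setter on 1)
b4 →J1  (J1: bond 1 brought flow, rest push out)

β0 →J1
β1 →I1
β2 →J1
β3 →J1
β4 →J1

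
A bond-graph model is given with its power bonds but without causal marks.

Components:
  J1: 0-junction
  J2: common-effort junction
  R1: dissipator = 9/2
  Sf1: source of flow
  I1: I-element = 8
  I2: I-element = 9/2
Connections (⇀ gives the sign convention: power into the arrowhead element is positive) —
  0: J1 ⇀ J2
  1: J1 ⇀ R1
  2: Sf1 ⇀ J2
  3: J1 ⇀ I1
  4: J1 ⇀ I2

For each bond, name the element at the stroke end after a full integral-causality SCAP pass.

#2 |Sf1  (Sf1 (Sf) sets flow on bond)
#0 |J2  (J2 needs exactly one e-in)
#3 |I1  (prefer integral on I1)
#4 |I2  (I2: I, integral causality)
#1 |J1  (only one effort-in slot at J1)

β0 →J2
β1 →J1
β2 →Sf1
β3 →I1
β4 →I2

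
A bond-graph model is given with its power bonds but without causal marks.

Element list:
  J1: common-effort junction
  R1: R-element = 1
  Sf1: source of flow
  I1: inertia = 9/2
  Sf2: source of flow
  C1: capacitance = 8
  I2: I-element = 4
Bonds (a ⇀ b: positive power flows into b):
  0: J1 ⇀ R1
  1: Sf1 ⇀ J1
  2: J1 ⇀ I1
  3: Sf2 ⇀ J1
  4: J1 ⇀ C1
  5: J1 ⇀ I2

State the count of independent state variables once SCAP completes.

bond 1 stroke at Sf1  (Sf1 fixes flow; stroke at Sf1)
bond 3 stroke at Sf2  (source Sf2 imposes f)
bond 2 stroke at I1  (I1 outputs flow p/I1)
bond 4 stroke at J1  (C1 integral (e out))
bond 0 stroke at R1  (J1: bond 4 brought effort, rest push out)
bond 5 stroke at I2  (J1: bond 4 brought effort, rest push out)

3  (C1, I1, I2 all integral)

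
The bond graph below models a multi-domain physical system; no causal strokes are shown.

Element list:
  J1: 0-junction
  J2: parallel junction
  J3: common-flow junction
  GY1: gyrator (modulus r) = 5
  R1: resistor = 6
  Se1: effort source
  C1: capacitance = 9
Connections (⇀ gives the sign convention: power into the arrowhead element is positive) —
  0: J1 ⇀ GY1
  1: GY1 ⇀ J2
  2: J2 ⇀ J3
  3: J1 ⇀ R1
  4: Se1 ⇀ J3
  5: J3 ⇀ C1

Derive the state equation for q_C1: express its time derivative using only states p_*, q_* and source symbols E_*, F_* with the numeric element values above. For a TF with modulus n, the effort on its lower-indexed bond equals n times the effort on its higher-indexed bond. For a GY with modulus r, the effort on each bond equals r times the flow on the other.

dq_C1/dt = 6*E_Se1/25 - 2*q_C1/75

b4 |J3  (source Se1 imposes e)
b5 |J3  (C1 outputs effort q/C1)
b2 |J2  (only one flow-in slot at J3)
b1 |GY1  (0-jn J2 has e-setter on 2)
b0 |GY1  (GY1: gyrator matches bond 1)
b3 |J1  (J1: last free bond brings effort in)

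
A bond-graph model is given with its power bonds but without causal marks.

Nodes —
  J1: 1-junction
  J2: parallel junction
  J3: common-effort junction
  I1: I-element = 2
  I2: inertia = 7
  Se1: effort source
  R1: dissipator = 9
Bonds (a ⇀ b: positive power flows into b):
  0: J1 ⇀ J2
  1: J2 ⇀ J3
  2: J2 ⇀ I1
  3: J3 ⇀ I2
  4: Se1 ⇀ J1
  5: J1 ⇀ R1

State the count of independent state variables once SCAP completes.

#4 →J1  (Se1: effort source, stroke at far end)
#2 →I1  (I1 outputs flow p/I1)
#3 →I2  (I2: I, integral causality)
#1 →J3  (only one effort-in slot at J3)
#0 →J2  (J2 needs exactly one e-in)
#5 →J1  (common-f at J1 fixed by 0)

2  (I1, I2 all integral)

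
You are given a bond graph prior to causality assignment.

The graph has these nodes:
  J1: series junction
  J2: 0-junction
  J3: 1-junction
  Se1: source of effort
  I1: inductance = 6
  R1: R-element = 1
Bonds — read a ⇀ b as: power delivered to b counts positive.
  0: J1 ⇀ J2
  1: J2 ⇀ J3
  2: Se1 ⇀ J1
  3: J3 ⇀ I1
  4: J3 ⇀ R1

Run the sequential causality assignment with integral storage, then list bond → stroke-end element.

b0 →J2
b1 →J3
b2 →J1
b3 →I1
b4 →J3

b2 stroke→J1  (Se1: effort source, stroke at far end)
b0 stroke→J2  (J1 needs exactly one f-in)
b1 stroke→J3  (common-e at J2 fixed by 0)
b3 stroke→I1  (I1 outputs flow p/I1)
b4 stroke→J3  (1-jn J3 has f-setter on 3)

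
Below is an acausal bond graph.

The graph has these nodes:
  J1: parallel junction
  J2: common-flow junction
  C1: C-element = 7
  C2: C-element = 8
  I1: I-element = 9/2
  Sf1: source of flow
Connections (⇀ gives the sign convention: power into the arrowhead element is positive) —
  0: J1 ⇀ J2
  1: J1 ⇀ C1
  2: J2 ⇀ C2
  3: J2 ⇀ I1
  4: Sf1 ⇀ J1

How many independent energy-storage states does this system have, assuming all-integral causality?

β4 stroke at Sf1  (Sf1: flow source, stroke at near end)
β1 stroke at J1  (C1: C, integral causality)
β0 stroke at J2  (0-jn J1 has e-setter on 1)
β2 stroke at J2  (prefer integral on C2)
β3 stroke at I1  (J2 needs exactly one f-in)

3  (C1, C2, I1 all integral)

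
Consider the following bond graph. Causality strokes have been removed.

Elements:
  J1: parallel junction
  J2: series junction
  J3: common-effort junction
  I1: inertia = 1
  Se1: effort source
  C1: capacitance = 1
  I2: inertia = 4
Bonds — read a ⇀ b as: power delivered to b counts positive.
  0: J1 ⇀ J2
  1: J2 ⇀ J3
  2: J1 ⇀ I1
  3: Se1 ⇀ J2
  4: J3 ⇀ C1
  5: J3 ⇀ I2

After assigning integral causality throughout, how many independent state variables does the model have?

bond 3 stroke at J2  (Se1 fixes effort; stroke away)
bond 2 stroke at I1  (prefer integral on I1)
bond 0 stroke at J1  (J1 needs exactly one e-in)
bond 1 stroke at J2  (common-f at J2 fixed by 0)
bond 4 stroke at J3  (C1: C, integral causality)
bond 5 stroke at I2  (J3: bond 4 brought effort, rest push out)

3  (C1, I1, I2 all integral)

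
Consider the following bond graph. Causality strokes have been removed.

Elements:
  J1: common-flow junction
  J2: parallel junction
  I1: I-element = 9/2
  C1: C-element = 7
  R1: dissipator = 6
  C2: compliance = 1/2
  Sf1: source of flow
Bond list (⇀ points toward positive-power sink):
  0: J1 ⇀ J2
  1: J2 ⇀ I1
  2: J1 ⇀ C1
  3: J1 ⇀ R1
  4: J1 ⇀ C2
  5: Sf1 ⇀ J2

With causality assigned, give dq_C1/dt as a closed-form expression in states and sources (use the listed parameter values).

β5 →Sf1  (source Sf1 imposes f)
β1 →I1  (prefer integral on I1)
β0 →J2  (closing 0-jn rule on J2)
β2 →J1  (J1: bond 0 brought flow, rest push out)
β3 →J1  (J1: bond 0 brought flow, rest push out)
β4 →J1  (J1 flow already set via bond 0)

dq_C1/dt = -F_Sf1 + 2*p_I1/9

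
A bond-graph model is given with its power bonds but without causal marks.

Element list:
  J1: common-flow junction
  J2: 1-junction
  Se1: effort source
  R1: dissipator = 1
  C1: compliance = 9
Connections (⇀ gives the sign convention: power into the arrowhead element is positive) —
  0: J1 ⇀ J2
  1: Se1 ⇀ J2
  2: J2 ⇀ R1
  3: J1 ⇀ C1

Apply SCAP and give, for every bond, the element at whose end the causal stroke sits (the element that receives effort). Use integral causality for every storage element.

β1 →J2  (Se1 (Se) sets effort on bond)
β3 →J1  (C1: C, integral causality)
β0 →J2  (J1: last free bond brings flow in)
β2 →R1  (only one flow-in slot at J2)

bond 0 →J2
bond 1 →J2
bond 2 →R1
bond 3 →J1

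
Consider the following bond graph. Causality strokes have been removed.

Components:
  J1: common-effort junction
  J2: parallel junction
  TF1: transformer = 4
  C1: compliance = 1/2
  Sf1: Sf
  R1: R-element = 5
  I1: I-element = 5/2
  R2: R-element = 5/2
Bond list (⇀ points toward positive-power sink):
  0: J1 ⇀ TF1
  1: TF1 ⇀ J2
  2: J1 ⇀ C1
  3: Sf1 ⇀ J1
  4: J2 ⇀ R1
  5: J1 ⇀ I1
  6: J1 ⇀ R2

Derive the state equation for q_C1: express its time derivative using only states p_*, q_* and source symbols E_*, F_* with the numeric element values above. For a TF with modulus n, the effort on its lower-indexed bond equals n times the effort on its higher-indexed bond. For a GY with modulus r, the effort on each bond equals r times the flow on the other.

dq_C1/dt = F_Sf1 - 2*p_I1/5 - 33*q_C1/40

b3 →Sf1  (Sf1 fixes flow; stroke at Sf1)
b2 →J1  (C1 integral (e out))
b0 →TF1  (common-e at J1 fixed by 2)
b5 →I1  (J1: bond 2 brought effort, rest push out)
b6 →R2  (0-jn J1 has e-setter on 2)
b1 →J2  (through TF1, causality passes straight; one stroke at TF1)
b4 →R1  (0-jn J2 has e-setter on 1)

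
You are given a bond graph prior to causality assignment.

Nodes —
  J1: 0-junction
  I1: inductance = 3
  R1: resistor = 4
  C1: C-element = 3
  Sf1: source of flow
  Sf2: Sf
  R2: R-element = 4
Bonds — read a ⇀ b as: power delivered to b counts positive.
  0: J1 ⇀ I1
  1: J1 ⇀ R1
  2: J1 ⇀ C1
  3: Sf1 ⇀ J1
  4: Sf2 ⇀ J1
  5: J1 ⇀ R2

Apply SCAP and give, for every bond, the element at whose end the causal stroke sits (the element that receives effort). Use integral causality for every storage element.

bond 0 stroke at I1
bond 1 stroke at R1
bond 2 stroke at J1
bond 3 stroke at Sf1
bond 4 stroke at Sf2
bond 5 stroke at R2

bond 3 stroke→Sf1  (source Sf1 imposes f)
bond 4 stroke→Sf2  (Sf2: flow source, stroke at near end)
bond 0 stroke→I1  (I1 outputs flow p/I1)
bond 2 stroke→J1  (C1 integral (e out))
bond 1 stroke→R1  (0-jn J1 has e-setter on 2)
bond 5 stroke→R2  (J1 effort already set via bond 2)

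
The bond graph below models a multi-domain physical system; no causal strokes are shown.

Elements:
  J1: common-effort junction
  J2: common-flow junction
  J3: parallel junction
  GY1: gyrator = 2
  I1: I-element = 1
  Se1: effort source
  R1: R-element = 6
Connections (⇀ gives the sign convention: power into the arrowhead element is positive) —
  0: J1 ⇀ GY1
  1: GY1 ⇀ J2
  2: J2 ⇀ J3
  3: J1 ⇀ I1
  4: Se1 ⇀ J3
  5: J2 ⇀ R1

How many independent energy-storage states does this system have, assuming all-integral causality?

bond 4 stroke→J3  (Se1: effort source, stroke at far end)
bond 2 stroke→J2  (J3 effort already set via bond 4)
bond 3 stroke→I1  (I1: I, integral causality)
bond 0 stroke→J1  (J1: last free bond brings effort in)
bond 1 stroke→J2  (GY GY1: same side as bond 0)
bond 5 stroke→R1  (only one flow-in slot at J2)

1  (I1 all integral)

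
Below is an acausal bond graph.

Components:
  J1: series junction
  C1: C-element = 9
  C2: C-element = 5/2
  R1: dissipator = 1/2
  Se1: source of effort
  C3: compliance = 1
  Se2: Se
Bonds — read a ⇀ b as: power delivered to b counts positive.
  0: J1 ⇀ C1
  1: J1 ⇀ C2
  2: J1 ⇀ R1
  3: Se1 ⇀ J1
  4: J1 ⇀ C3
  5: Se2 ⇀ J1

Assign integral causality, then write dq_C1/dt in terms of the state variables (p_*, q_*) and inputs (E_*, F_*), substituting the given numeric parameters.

dq_C1/dt = 2*E_Se1 + 2*E_Se2 - 2*q_C1/9 - 4*q_C2/5 - 2*q_C3

#3 →J1  (Se1: effort source, stroke at far end)
#5 →J1  (Se2: effort source, stroke at far end)
#0 →J1  (prefer integral on C1)
#1 →J1  (C2: C, integral causality)
#4 →J1  (C3 outputs effort q/C3)
#2 →R1  (J1: last free bond brings flow in)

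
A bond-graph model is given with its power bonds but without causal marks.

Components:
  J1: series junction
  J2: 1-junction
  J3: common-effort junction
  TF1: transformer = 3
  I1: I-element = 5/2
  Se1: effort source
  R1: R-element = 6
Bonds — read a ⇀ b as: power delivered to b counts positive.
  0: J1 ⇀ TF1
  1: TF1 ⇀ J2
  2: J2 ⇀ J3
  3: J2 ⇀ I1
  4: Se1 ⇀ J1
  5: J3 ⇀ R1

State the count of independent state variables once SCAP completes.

b4 →J1  (Se1: effort source, stroke at far end)
b0 →TF1  (only one flow-in slot at J1)
b1 →J2  (TF1: transformer flips bond 0)
b3 →I1  (I1 integral (f out))
b2 →J2  (J2 flow already set via bond 3)
b5 →J3  (only one effort-in slot at J3)

1  (I1 all integral)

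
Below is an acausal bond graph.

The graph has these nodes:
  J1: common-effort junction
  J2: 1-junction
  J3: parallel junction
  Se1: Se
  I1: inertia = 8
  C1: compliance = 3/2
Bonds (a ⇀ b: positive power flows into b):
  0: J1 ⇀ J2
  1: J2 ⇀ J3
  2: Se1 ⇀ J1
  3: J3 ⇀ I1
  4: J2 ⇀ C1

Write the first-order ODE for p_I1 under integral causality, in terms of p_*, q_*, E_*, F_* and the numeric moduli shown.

dp_I1/dt = E_Se1 - 2*q_C1/3

b2 stroke→J1  (Se1 (Se) sets effort on bond)
b0 stroke→J2  (0-jn J1 has e-setter on 2)
b3 stroke→I1  (prefer integral on I1)
b1 stroke→J3  (only one effort-in slot at J3)
b4 stroke→J2  (J2: bond 1 brought flow, rest push out)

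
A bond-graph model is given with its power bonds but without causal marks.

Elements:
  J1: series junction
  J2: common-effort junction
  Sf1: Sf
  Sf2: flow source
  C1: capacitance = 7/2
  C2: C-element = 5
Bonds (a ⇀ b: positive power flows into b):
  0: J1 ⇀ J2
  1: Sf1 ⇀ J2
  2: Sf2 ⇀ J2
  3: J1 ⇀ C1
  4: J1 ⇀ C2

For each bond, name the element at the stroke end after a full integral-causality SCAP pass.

#0 stroke→J2
#1 stroke→Sf1
#2 stroke→Sf2
#3 stroke→J1
#4 stroke→J1

bond 1 |Sf1  (Sf1 (Sf) sets flow on bond)
bond 2 |Sf2  (Sf2 fixes flow; stroke at Sf2)
bond 0 |J2  (J2: last free bond brings effort in)
bond 3 |J1  (J1: bond 0 brought flow, rest push out)
bond 4 |J1  (common-f at J1 fixed by 0)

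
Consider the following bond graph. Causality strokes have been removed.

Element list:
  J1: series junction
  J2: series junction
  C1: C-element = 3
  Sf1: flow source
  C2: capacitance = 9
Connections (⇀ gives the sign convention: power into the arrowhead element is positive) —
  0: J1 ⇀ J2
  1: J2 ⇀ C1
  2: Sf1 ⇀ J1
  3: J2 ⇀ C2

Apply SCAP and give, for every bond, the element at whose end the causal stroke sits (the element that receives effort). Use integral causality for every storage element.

#2 |Sf1  (Sf1 (Sf) sets flow on bond)
#0 |J1  (J1: bond 2 brought flow, rest push out)
#1 |J2  (J2: bond 0 brought flow, rest push out)
#3 |J2  (1-jn J2 has f-setter on 0)

bond 0 |J1
bond 1 |J2
bond 2 |Sf1
bond 3 |J2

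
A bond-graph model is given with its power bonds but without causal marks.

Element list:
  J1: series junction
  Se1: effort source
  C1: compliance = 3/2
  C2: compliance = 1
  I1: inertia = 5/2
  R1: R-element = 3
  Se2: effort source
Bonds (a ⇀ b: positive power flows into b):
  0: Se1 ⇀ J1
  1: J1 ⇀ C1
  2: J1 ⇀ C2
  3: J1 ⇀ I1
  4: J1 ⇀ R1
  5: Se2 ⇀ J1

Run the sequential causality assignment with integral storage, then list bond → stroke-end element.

β0 stroke→J1  (source Se1 imposes e)
β5 stroke→J1  (Se2: effort source, stroke at far end)
β1 stroke→J1  (prefer integral on C1)
β2 stroke→J1  (C2: C, integral causality)
β3 stroke→I1  (I1 outputs flow p/I1)
β4 stroke→J1  (J1 flow already set via bond 3)

β0 stroke at J1
β1 stroke at J1
β2 stroke at J1
β3 stroke at I1
β4 stroke at J1
β5 stroke at J1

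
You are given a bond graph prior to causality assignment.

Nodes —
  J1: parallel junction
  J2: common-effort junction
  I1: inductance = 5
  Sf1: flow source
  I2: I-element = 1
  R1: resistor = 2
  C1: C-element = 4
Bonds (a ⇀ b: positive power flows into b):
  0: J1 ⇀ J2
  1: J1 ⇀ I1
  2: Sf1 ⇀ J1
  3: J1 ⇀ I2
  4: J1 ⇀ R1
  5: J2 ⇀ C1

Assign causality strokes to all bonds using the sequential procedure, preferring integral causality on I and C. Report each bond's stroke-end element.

#0 |J1
#1 |I1
#2 |Sf1
#3 |I2
#4 |R1
#5 |J2

bond 2 stroke→Sf1  (Sf1: flow source, stroke at near end)
bond 1 stroke→I1  (prefer integral on I1)
bond 3 stroke→I2  (prefer integral on I2)
bond 5 stroke→J2  (C1 integral (e out))
bond 0 stroke→J1  (0-jn J2 has e-setter on 5)
bond 4 stroke→R1  (J1 effort already set via bond 0)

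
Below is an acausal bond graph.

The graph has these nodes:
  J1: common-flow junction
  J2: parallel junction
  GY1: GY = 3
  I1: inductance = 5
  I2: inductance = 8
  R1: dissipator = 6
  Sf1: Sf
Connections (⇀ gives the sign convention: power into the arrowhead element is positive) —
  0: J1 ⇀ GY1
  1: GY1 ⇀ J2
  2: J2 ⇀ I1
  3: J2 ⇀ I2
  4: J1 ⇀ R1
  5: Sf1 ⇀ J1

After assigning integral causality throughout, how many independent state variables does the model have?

2  (I1, I2 all integral)

bond 5 stroke at Sf1  (Sf1 fixes flow; stroke at Sf1)
bond 0 stroke at J1  (J1: bond 5 brought flow, rest push out)
bond 4 stroke at J1  (J1: bond 5 brought flow, rest push out)
bond 1 stroke at J2  (GY1 both-in/both-out from 0)
bond 2 stroke at I1  (J2 effort already set via bond 1)
bond 3 stroke at I2  (J2 effort already set via bond 1)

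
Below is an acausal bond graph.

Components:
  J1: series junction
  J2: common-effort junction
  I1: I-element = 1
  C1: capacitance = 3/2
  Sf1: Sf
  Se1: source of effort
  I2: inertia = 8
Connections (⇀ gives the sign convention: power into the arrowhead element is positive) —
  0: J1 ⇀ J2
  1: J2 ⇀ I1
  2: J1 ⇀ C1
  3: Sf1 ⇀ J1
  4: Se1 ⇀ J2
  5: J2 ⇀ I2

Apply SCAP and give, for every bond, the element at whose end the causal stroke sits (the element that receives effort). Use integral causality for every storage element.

bond 0 stroke→J1
bond 1 stroke→I1
bond 2 stroke→J1
bond 3 stroke→Sf1
bond 4 stroke→J2
bond 5 stroke→I2

bond 3 →Sf1  (source Sf1 imposes f)
bond 4 →J2  (Se1: effort source, stroke at far end)
bond 0 →J1  (J1: bond 3 brought flow, rest push out)
bond 2 →J1  (J1 flow already set via bond 3)
bond 1 →I1  (common-e at J2 fixed by 4)
bond 5 →I2  (common-e at J2 fixed by 4)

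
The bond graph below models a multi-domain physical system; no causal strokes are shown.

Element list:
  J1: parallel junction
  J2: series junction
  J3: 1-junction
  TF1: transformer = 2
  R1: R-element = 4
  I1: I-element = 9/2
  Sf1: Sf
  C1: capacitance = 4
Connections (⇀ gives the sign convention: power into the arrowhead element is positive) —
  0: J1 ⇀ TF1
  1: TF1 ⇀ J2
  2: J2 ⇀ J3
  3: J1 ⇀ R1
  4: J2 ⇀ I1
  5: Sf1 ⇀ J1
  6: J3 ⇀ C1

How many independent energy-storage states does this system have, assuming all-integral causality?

b5 stroke at Sf1  (Sf1 fixes flow; stroke at Sf1)
b4 stroke at I1  (I1 outputs flow p/I1)
b1 stroke at J2  (common-f at J2 fixed by 4)
b2 stroke at J2  (J2: bond 4 brought flow, rest push out)
b6 stroke at J3  (common-f at J3 fixed by 2)
b0 stroke at TF1  (through TF1, causality passes straight; one stroke at TF1)
b3 stroke at J1  (J1: last free bond brings effort in)

2  (C1, I1 all integral)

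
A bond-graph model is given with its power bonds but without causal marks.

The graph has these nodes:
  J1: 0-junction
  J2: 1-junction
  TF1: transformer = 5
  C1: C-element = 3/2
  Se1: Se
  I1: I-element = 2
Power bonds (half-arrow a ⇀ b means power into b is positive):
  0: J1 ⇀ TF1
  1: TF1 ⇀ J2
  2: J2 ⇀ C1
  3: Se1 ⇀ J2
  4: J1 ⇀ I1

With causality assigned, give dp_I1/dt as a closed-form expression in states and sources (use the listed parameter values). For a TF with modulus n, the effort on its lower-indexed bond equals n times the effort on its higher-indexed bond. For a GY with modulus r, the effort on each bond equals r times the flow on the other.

#3 →J2  (Se1 (Se) sets effort on bond)
#2 →J2  (C1 outputs effort q/C1)
#1 →TF1  (J2: last free bond brings flow in)
#0 →J1  (through TF1, causality passes straight; one stroke at TF1)
#4 →I1  (0-jn J1 has e-setter on 0)

dp_I1/dt = -5*E_Se1 + 10*q_C1/3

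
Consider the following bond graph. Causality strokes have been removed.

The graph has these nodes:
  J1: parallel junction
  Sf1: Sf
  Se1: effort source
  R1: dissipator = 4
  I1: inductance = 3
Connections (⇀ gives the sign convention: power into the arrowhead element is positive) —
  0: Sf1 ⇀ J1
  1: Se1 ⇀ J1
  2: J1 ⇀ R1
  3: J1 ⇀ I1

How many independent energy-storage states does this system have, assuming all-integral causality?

1  (I1 all integral)

β0 →Sf1  (Sf1: flow source, stroke at near end)
β1 →J1  (Se1: effort source, stroke at far end)
β2 →R1  (0-jn J1 has e-setter on 1)
β3 →I1  (J1: bond 1 brought effort, rest push out)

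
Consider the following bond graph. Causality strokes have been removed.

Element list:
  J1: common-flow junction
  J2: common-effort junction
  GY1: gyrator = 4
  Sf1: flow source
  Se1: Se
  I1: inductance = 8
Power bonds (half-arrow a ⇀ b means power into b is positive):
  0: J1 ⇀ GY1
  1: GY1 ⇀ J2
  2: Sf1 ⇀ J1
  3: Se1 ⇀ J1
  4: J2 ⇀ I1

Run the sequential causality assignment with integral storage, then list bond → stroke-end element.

bond 2 stroke at Sf1  (source Sf1 imposes f)
bond 3 stroke at J1  (Se1: effort source, stroke at far end)
bond 0 stroke at J1  (J1: bond 2 brought flow, rest push out)
bond 1 stroke at J2  (GY1 both-in/both-out from 0)
bond 4 stroke at I1  (common-e at J2 fixed by 1)

b0 →J1
b1 →J2
b2 →Sf1
b3 →J1
b4 →I1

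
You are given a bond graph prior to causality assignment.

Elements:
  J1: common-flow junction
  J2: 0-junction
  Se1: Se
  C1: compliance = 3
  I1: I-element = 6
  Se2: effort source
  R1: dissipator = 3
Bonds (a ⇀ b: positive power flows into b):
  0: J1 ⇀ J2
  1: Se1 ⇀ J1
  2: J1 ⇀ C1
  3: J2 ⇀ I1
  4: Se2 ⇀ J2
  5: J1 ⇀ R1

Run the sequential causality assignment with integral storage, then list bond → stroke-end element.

b0 →J1
b1 →J1
b2 →J1
b3 →I1
b4 →J2
b5 →R1

#1 stroke→J1  (source Se1 imposes e)
#4 stroke→J2  (source Se2 imposes e)
#0 stroke→J1  (J2 effort already set via bond 4)
#3 stroke→I1  (common-e at J2 fixed by 4)
#2 stroke→J1  (prefer integral on C1)
#5 stroke→R1  (only one flow-in slot at J1)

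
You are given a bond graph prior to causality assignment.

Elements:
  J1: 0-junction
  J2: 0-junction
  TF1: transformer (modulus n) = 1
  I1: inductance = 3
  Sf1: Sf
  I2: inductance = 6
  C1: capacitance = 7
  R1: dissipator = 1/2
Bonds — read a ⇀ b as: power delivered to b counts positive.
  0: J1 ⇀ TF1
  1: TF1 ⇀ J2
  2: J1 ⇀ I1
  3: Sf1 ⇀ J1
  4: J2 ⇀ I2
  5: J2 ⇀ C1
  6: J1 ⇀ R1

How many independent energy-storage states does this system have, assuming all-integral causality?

bond 3 stroke at Sf1  (Sf1 fixes flow; stroke at Sf1)
bond 2 stroke at I1  (prefer integral on I1)
bond 4 stroke at I2  (prefer integral on I2)
bond 5 stroke at J2  (C1: C, integral causality)
bond 1 stroke at TF1  (common-e at J2 fixed by 5)
bond 0 stroke at J1  (through TF1, causality passes straight; one stroke at TF1)
bond 6 stroke at R1  (0-jn J1 has e-setter on 0)

3  (C1, I1, I2 all integral)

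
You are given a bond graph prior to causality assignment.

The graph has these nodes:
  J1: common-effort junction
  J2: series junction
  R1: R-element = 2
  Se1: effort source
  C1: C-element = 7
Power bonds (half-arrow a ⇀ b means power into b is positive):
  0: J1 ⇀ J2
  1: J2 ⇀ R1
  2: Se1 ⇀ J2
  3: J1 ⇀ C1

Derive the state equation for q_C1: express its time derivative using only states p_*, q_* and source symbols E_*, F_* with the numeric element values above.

dq_C1/dt = -E_Se1/2 - q_C1/14

b2 stroke→J2  (Se1: effort source, stroke at far end)
b3 stroke→J1  (prefer integral on C1)
b0 stroke→J2  (J1 effort already set via bond 3)
b1 stroke→R1  (only one flow-in slot at J2)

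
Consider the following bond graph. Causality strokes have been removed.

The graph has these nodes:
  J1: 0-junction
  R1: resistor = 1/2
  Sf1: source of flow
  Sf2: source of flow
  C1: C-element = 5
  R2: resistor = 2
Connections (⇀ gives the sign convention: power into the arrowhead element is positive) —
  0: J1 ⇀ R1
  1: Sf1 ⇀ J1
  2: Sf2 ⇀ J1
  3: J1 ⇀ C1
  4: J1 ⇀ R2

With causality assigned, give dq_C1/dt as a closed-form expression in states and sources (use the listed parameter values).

#1 stroke at Sf1  (Sf1: flow source, stroke at near end)
#2 stroke at Sf2  (Sf2 fixes flow; stroke at Sf2)
#3 stroke at J1  (C1: C, integral causality)
#0 stroke at R1  (common-e at J1 fixed by 3)
#4 stroke at R2  (common-e at J1 fixed by 3)

dq_C1/dt = F_Sf1 + F_Sf2 - q_C1/2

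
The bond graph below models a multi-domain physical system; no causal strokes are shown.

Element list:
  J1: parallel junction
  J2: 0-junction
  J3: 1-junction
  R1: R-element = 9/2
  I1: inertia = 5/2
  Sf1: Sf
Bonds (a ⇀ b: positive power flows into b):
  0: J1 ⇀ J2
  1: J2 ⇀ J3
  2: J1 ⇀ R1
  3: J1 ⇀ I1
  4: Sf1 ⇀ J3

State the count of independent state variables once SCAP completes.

β4 stroke at Sf1  (Sf1 fixes flow; stroke at Sf1)
β1 stroke at J3  (J3: bond 4 brought flow, rest push out)
β0 stroke at J2  (J2 needs exactly one e-in)
β3 stroke at I1  (I1 integral (f out))
β2 stroke at J1  (closing 0-jn rule on J1)

1  (I1 all integral)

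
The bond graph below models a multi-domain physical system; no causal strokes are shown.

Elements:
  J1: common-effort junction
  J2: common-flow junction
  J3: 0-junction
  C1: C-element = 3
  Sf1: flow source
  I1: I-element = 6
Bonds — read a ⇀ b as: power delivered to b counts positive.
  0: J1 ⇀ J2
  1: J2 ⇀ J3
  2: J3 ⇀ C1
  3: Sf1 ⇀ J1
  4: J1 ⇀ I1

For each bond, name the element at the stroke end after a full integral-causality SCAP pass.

bond 0 →J1
bond 1 →J2
bond 2 →J3
bond 3 →Sf1
bond 4 →I1

#3 →Sf1  (Sf1 (Sf) sets flow on bond)
#2 →J3  (C1 outputs effort q/C1)
#1 →J2  (J3: bond 2 brought effort, rest push out)
#0 →J1  (only one flow-in slot at J2)
#4 →I1  (0-jn J1 has e-setter on 0)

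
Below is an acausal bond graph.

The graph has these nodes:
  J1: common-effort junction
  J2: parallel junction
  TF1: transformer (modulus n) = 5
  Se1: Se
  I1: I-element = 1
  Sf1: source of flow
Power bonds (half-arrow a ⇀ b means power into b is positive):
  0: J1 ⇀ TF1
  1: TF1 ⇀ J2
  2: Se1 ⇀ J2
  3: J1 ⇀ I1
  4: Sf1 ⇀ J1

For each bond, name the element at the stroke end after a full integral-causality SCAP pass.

#0 stroke→J1
#1 stroke→TF1
#2 stroke→J2
#3 stroke→I1
#4 stroke→Sf1

#2 stroke at J2  (Se1 fixes effort; stroke away)
#4 stroke at Sf1  (source Sf1 imposes f)
#1 stroke at TF1  (J2: bond 2 brought effort, rest push out)
#0 stroke at J1  (TF TF1: opposite of bond 1)
#3 stroke at I1  (common-e at J1 fixed by 0)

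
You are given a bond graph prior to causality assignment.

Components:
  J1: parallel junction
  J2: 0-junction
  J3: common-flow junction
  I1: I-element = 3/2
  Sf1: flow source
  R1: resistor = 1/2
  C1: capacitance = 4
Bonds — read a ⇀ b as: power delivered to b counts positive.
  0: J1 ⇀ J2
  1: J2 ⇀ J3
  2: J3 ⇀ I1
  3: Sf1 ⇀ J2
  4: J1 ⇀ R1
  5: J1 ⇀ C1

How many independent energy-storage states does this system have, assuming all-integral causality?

2  (C1, I1 all integral)

bond 3 stroke at Sf1  (Sf1 fixes flow; stroke at Sf1)
bond 2 stroke at I1  (I1 integral (f out))
bond 1 stroke at J3  (1-jn J3 has f-setter on 2)
bond 0 stroke at J2  (only one effort-in slot at J2)
bond 5 stroke at J1  (prefer integral on C1)
bond 4 stroke at R1  (J1 effort already set via bond 5)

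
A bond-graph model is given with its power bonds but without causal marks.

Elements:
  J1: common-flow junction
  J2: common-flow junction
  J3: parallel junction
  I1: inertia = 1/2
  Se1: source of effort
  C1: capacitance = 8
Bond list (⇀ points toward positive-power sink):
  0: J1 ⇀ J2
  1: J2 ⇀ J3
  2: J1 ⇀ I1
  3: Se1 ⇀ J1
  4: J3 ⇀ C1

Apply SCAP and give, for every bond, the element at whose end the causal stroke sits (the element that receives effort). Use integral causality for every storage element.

β0 stroke at J1
β1 stroke at J2
β2 stroke at I1
β3 stroke at J1
β4 stroke at J3

β3 |J1  (source Se1 imposes e)
β2 |I1  (I1: I, integral causality)
β0 |J1  (1-jn J1 has f-setter on 2)
β1 |J2  (1-jn J2 has f-setter on 0)
β4 |J3  (closing 0-jn rule on J3)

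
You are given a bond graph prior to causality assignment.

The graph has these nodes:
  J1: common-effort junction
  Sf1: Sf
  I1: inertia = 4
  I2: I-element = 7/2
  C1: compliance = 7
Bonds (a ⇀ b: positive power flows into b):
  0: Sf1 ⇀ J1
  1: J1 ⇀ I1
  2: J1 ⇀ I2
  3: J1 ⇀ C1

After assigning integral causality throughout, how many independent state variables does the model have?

3  (C1, I1, I2 all integral)

b0 →Sf1  (source Sf1 imposes f)
b1 →I1  (I1 outputs flow p/I1)
b2 →I2  (I2 integral (f out))
b3 →J1  (J1 needs exactly one e-in)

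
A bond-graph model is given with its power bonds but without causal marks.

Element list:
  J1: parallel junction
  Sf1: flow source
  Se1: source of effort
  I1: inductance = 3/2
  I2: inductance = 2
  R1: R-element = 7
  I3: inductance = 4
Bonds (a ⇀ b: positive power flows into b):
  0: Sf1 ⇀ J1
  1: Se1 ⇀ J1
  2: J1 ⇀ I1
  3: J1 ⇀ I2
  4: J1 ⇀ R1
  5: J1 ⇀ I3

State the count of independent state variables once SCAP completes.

#0 →Sf1  (Sf1: flow source, stroke at near end)
#1 →J1  (Se1 fixes effort; stroke away)
#2 →I1  (common-e at J1 fixed by 1)
#3 →I2  (0-jn J1 has e-setter on 1)
#4 →R1  (J1 effort already set via bond 1)
#5 →I3  (common-e at J1 fixed by 1)

3  (I1, I2, I3 all integral)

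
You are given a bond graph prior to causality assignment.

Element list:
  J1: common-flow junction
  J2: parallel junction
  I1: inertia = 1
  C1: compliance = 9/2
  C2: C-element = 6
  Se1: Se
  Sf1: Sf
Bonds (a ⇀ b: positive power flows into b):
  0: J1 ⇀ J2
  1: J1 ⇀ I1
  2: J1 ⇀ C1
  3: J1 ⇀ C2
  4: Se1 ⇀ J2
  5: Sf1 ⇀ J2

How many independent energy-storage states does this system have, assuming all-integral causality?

β4 stroke→J2  (Se1: effort source, stroke at far end)
β5 stroke→Sf1  (source Sf1 imposes f)
β0 stroke→J1  (common-e at J2 fixed by 4)
β1 stroke→I1  (I1: I, integral causality)
β2 stroke→J1  (J1 flow already set via bond 1)
β3 stroke→J1  (1-jn J1 has f-setter on 1)

3  (C1, C2, I1 all integral)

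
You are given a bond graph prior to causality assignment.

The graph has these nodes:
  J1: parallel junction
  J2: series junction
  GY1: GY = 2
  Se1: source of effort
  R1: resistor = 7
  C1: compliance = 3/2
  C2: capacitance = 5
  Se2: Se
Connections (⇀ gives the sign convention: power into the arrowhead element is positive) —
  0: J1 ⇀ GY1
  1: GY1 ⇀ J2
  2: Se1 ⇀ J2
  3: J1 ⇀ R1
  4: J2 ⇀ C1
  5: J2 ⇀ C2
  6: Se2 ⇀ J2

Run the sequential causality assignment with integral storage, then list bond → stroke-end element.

bond 0 stroke at GY1
bond 1 stroke at GY1
bond 2 stroke at J2
bond 3 stroke at J1
bond 4 stroke at J2
bond 5 stroke at J2
bond 6 stroke at J2

bond 2 stroke→J2  (source Se1 imposes e)
bond 6 stroke→J2  (source Se2 imposes e)
bond 4 stroke→J2  (C1: C, integral causality)
bond 5 stroke→J2  (C2 integral (e out))
bond 1 stroke→GY1  (closing 1-jn rule on J2)
bond 0 stroke→GY1  (through GY1, causality inverts; strokes same side of GY1)
bond 3 stroke→J1  (closing 0-jn rule on J1)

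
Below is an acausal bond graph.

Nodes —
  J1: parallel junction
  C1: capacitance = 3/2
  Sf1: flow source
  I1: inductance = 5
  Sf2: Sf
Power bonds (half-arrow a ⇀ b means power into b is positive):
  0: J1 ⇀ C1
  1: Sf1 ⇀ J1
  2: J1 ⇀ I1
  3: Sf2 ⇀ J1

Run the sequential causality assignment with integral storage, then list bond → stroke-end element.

b0 |J1
b1 |Sf1
b2 |I1
b3 |Sf2

b1 stroke→Sf1  (source Sf1 imposes f)
b3 stroke→Sf2  (Sf2 fixes flow; stroke at Sf2)
b0 stroke→J1  (C1 integral (e out))
b2 stroke→I1  (J1 effort already set via bond 0)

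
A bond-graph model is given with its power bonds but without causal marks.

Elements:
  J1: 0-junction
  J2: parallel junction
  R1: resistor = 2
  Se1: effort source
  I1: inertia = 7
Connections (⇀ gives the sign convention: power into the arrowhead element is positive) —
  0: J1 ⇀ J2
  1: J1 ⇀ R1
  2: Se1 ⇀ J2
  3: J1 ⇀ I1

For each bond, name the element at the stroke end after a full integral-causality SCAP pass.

#0 |J1
#1 |R1
#2 |J2
#3 |I1

#2 →J2  (Se1 (Se) sets effort on bond)
#0 →J1  (common-e at J2 fixed by 2)
#1 →R1  (J1: bond 0 brought effort, rest push out)
#3 →I1  (J1 effort already set via bond 0)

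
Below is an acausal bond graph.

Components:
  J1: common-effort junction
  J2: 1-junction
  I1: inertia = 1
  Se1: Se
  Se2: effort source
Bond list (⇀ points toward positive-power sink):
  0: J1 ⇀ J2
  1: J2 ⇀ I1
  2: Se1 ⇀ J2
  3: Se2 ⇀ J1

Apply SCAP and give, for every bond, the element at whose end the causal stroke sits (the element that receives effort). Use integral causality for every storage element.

b0 stroke at J2
b1 stroke at I1
b2 stroke at J2
b3 stroke at J1

β2 stroke→J2  (Se1 fixes effort; stroke away)
β3 stroke→J1  (Se2: effort source, stroke at far end)
β0 stroke→J2  (J1 effort already set via bond 3)
β1 stroke→I1  (only one flow-in slot at J2)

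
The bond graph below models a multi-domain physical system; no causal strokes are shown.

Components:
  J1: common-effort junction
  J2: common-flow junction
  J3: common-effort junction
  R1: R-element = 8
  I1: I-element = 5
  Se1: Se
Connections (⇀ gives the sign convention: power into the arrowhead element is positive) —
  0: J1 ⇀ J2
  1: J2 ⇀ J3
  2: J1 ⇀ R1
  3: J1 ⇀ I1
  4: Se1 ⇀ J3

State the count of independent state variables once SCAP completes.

bond 4 stroke→J3  (Se1: effort source, stroke at far end)
bond 1 stroke→J2  (0-jn J3 has e-setter on 4)
bond 0 stroke→J1  (only one flow-in slot at J2)
bond 2 stroke→R1  (J1: bond 0 brought effort, rest push out)
bond 3 stroke→I1  (0-jn J1 has e-setter on 0)

1  (I1 all integral)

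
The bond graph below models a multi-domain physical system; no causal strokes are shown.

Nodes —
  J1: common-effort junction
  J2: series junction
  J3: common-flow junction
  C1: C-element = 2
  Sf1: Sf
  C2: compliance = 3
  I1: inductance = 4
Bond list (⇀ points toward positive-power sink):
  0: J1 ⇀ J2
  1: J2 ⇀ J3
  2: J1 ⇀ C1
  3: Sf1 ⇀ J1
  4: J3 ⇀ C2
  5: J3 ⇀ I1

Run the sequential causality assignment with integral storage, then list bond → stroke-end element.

β0 stroke→J2
β1 stroke→J3
β2 stroke→J1
β3 stroke→Sf1
β4 stroke→J3
β5 stroke→I1

b3 stroke at Sf1  (Sf1: flow source, stroke at near end)
b2 stroke at J1  (C1: C, integral causality)
b0 stroke at J2  (J1: bond 2 brought effort, rest push out)
b1 stroke at J3  (closing 1-jn rule on J2)
b4 stroke at J3  (C2 outputs effort q/C2)
b5 stroke at I1  (only one flow-in slot at J3)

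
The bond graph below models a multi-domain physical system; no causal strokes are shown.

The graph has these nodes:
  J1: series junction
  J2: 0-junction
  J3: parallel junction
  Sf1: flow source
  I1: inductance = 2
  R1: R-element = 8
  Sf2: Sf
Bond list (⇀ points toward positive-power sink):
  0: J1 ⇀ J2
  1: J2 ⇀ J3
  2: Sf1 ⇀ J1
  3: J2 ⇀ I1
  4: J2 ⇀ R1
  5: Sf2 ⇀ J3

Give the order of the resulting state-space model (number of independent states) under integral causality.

#2 →Sf1  (Sf1 fixes flow; stroke at Sf1)
#5 →Sf2  (Sf2 (Sf) sets flow on bond)
#0 →J1  (1-jn J1 has f-setter on 2)
#1 →J3  (J3 needs exactly one e-in)
#3 →I1  (I1 integral (f out))
#4 →J2  (closing 0-jn rule on J2)

1  (I1 all integral)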